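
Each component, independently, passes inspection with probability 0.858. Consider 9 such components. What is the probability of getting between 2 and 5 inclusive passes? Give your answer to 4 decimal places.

X ~ Binomial(9, 0.858); P(2 ≤ X ≤ 5) = Σ C(9,k) p^k (1−p)^(9−k) over k:
  k=2: C(9,2)·0.858^2·0.142^7 = 0.000031
  k=3: C(9,3)·0.858^3·0.142^6 = 0.000435
  k=4: C(9,4)·0.858^4·0.142^5 = 0.003942
  k=5: C(9,5)·0.858^5·0.142^4 = 0.023821
Total = 0.028229

0.0282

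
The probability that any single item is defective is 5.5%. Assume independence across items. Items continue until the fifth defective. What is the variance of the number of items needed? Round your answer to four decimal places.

1561.9835

Y = total items until the fifth success; negative binomial with r=5, p=0.055.
Var(Y) = r(1−p)/p² = 5·0.945 / 0.055² = 1561.983471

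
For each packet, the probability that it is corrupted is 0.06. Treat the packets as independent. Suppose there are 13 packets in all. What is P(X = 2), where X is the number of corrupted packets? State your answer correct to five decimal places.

0.14217

X ~ Binomial(n=13, p=0.06).
P(X=2) = C(13,2) · p^2 · (1−p)^11
= 78 · 0.0036 · 0.5063 = 0.1421685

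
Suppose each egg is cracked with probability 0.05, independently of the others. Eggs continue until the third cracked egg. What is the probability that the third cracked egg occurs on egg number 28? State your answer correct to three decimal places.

0.012

Y = trial on which the third success occurs; negative binomial, r=3, p=0.05.
P(Y=28) = C(27,2) · p^3 · (1−p)^25
= 351 · 0.000125 · 0.27739 = 0.01217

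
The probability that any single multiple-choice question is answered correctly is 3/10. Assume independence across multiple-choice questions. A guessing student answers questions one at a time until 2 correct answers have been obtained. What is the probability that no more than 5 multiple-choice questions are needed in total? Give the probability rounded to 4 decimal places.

0.4718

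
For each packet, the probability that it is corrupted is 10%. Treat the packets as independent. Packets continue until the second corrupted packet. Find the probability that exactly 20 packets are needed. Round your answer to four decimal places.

Y = trial on which the second success occurs; negative binomial, r=2, p=0.10.
P(Y=20) = C(19,1) · p^2 · (1−p)^18
= 19 · 0.01 · 0.15009 = 0.028518

0.0285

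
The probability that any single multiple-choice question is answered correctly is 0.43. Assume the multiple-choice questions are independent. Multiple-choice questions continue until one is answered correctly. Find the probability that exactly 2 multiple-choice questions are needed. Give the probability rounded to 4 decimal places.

Geometric (trials to first success), p = 0.43.
P(Y = 2) = (1−p)^1 · p = 0.57 · 0.43 = 0.245100

0.2451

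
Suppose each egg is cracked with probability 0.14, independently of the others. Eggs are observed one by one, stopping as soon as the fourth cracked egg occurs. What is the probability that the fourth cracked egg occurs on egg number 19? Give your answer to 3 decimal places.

Y = trial on which the fourth success occurs; negative binomial, r=4, p=0.14.
P(Y=19) = C(18,3) · p^4 · (1−p)^15
= 816 · 0.00038416 · 0.10411 = 0.03263

0.033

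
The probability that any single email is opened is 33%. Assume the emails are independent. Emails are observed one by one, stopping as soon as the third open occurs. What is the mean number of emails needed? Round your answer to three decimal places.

Y = total emails until the third success; negative binomial with r=3, p=0.33.
E[Y] = r / p = 3 / 0.33 = 9.09091

9.091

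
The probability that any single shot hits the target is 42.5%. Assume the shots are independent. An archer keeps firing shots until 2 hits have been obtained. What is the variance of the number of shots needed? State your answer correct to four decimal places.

6.3668

Y = total shots until the second success; negative binomial with r=2, p=0.425.
Var(Y) = r(1−p)/p² = 2·0.575 / 0.425² = 6.366782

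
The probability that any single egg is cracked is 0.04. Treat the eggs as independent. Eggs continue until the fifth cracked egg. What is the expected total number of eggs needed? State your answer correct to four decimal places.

Y = total eggs until the fifth success; negative binomial with r=5, p=0.04.
E[Y] = r / p = 5 / 0.04 = 125.000000

125.0000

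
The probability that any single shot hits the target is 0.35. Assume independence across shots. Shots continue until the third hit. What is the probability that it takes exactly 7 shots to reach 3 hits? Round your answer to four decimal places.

0.1148

Y = trial on which the third success occurs; negative binomial, r=3, p=0.35.
P(Y=7) = C(6,2) · p^3 · (1−p)^4
= 15 · 0.042875 · 0.17851 = 0.114802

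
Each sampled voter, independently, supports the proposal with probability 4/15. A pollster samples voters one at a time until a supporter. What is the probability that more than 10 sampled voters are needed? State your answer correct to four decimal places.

Y = number of sampled voters to the first success; geometric, p = 0.266667.
P(Y > 10) = P(first 10 all fail) = (1−p)^10 = 0.044979

0.0450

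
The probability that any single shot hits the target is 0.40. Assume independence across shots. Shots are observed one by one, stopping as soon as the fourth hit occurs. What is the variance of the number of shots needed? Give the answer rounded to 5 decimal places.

Y = total shots until the fourth success; negative binomial with r=4, p=0.40.
Var(Y) = r(1−p)/p² = 4·0.60 / 0.40² = 15.0000000

15.00000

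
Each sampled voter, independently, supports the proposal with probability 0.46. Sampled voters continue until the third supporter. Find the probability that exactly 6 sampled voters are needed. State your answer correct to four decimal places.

Y = trial on which the third success occurs; negative binomial, r=3, p=0.46.
P(Y=6) = C(5,2) · p^3 · (1−p)^3
= 10 · 0.097336 · 0.15746 = 0.153269

0.1533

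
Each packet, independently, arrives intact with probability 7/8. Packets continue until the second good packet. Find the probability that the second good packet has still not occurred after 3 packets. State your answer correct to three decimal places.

Needing more than 3 packets ⇔ fewer than 2 successes in the first 3. With X ~ Binomial(3, 0.875), P(Y > 3) = P(X ≤ 1).
  k=0: C(3,0)·0.875^0·0.125^3 = 0.00195
  k=1: C(3,1)·0.875^1·0.125^2 = 0.04102
P(X ≤ 1) = 0.04297

0.043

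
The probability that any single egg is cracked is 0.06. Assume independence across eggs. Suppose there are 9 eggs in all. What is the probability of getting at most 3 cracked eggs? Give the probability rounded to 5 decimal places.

X ~ Binomial(9, 0.06); P(X ≤ 3) = Σ C(9,k) p^k (1−p)^(9−k) over k:
  k=0: C(9,0)·0.06^0·0.94^9 = 0.5729948
  k=1: C(9,1)·0.06^1·0.94^8 = 0.3291672
  k=2: C(9,2)·0.06^2·0.94^7 = 0.0840427
  k=3: C(9,3)·0.06^3·0.94^6 = 0.0125170
Total = 0.9987217

0.99872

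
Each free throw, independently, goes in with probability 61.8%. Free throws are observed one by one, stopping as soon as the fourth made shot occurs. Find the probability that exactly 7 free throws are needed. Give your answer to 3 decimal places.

0.163

Y = trial on which the fourth success occurs; negative binomial, r=4, p=0.618.
P(Y=7) = C(6,3) · p^4 · (1−p)^3
= 20 · 0.14587 · 0.055743 = 0.16262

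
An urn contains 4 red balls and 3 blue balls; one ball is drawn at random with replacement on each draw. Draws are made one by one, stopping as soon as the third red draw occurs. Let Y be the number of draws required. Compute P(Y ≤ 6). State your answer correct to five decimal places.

0.77900

Finishing within 6 draws ⇔ at least 3 successes in the first 6. With X ~ Binomial(6, 0.571429), P(Y ≤ 6) = 1 − P(X ≤ 2).
  k=0: C(6,0)·0.571429^0·0.428571^6 = 0.0061964
  k=1: C(6,1)·0.571429^1·0.428571^5 = 0.0495712
  k=2: C(6,2)·0.571429^2·0.428571^4 = 0.1652373
1 − 0.2210049 = 0.7789951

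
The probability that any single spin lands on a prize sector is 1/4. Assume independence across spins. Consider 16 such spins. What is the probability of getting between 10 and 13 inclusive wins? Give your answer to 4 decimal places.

0.0016

X ~ Binomial(16, 0.25); P(10 ≤ X ≤ 13) = Σ C(16,k) p^k (1−p)^(16−k) over k:
  k=10: C(16,10)·0.25^10·0.75^6 = 0.001359
  k=11: C(16,11)·0.25^11·0.75^5 = 0.000247
  k=12: C(16,12)·0.25^12·0.75^4 = 0.000034
  k=13: C(16,13)·0.25^13·0.75^3 = 0.000004
Total = 0.001644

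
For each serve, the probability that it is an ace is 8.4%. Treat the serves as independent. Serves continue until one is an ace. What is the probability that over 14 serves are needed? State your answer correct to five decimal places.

Y = number of serves to the first success; geometric, p = 0.084.
P(Y > 14) = P(first 14 all fail) = (1−p)^14 = 0.2927768

0.29278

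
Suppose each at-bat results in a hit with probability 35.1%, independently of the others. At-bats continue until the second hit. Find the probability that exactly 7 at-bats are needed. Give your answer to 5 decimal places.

Y = trial on which the second success occurs; negative binomial, r=2, p=0.351.
P(Y=7) = C(6,1) · p^2 · (1−p)^5
= 6 · 0.1232 · 0.11514 = 0.0851116

0.08511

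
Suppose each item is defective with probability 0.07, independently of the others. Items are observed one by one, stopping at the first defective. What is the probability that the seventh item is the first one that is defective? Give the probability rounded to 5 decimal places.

Geometric (trials to first success), p = 0.07.
P(Y = 7) = (1−p)^6 · p = 0.64699 · 0.07 = 0.0452893

0.04529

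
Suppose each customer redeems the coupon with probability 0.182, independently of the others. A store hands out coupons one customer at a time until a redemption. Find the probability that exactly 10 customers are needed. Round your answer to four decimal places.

Geometric (trials to first success), p = 0.182.
P(Y = 10) = (1−p)^9 · p = 0.16398 · 0.182 = 0.029844

0.0298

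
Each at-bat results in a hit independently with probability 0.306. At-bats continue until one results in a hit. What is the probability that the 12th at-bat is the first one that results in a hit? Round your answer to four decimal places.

0.0055

Geometric (trials to first success), p = 0.306.
P(Y = 12) = (1−p)^11 · p = 0.017987 · 0.306 = 0.005504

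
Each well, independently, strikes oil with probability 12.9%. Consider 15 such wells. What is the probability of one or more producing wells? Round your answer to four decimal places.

P(at least one) = 1 − P(none) = 1 − (1 − 0.129)^15
= 1 − 0.125972 = 0.874028

0.8740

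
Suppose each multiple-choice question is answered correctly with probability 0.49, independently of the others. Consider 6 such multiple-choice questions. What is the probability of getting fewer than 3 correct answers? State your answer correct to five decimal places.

0.36268

X ~ Binomial(6, 0.49); P(X ≤ 2) = Σ C(6,k) p^k (1−p)^(6−k) over k:
  k=0: C(6,0)·0.49^0·0.51^6 = 0.0175963
  k=1: C(6,1)·0.49^1·0.51^5 = 0.1014374
  k=2: C(6,2)·0.49^2·0.51^4 = 0.2436487
Total = 0.3626824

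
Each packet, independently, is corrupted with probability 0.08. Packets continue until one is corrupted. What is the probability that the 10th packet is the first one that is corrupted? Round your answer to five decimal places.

Geometric (trials to first success), p = 0.08.
P(Y = 10) = (1−p)^9 · p = 0.47216 · 0.08 = 0.0377729

0.03777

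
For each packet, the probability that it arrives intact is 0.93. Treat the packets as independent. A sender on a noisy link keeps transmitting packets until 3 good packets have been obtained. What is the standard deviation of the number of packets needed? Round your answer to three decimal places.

Y = total packets until the third success; negative binomial with r=3, p=0.93.
SD(Y) = √[r(1−p)/p²] = √(0.24280) = 0.49275

0.493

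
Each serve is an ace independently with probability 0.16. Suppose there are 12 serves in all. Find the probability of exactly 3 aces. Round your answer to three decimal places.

0.188

X ~ Binomial(n=12, p=0.16).
P(X=3) = C(12,3) · p^3 · (1−p)^9
= 220 · 0.004096 · 0.20822 = 0.18763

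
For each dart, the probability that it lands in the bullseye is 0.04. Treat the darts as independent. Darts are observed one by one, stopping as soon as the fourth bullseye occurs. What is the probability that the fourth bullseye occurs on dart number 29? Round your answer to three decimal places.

Y = trial on which the fourth success occurs; negative binomial, r=4, p=0.04.
P(Y=29) = C(28,3) · p^4 · (1−p)^25
= 3276 · 2.56e-06 · 0.3604 = 0.00302

0.003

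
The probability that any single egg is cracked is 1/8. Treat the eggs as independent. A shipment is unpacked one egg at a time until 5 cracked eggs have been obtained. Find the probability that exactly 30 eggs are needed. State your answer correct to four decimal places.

Y = trial on which the fifth success occurs; negative binomial, r=5, p=0.125.
P(Y=30) = C(29,4) · p^5 · (1−p)^25
= 23751 · 3.0518e-05 · 0.035498 = 0.025730

0.0257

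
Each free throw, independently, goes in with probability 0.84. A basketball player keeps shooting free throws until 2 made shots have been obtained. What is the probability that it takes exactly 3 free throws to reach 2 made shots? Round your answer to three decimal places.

0.226

Y = trial on which the second success occurs; negative binomial, r=2, p=0.84.
P(Y=3) = C(2,1) · p^2 · (1−p)^1
= 2 · 0.7056 · 0.16 = 0.22579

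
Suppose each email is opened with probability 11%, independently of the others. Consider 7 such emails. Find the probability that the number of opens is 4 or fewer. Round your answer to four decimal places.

X ~ Binomial(7, 0.11); P(X ≤ 4) = Σ C(7,k) p^k (1−p)^(7−k) over k:
  k=0: C(7,0)·0.11^0·0.89^7 = 0.442313
  k=1: C(7,1)·0.11^1·0.89^6 = 0.382676
  k=2: C(7,2)·0.11^2·0.89^5 = 0.141891
  k=3: C(7,3)·0.11^3·0.89^4 = 0.029228
  k=4: C(7,4)·0.11^4·0.89^3 = 0.003613
Total = 0.999721

0.9997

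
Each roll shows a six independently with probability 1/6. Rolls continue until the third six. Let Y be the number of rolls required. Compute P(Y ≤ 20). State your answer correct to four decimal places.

0.6713

Finishing within 20 rolls ⇔ at least 3 successes in the first 20. With X ~ Binomial(20, 0.166667), P(Y ≤ 20) = 1 − P(X ≤ 2).
  k=0: C(20,0)·0.166667^0·0.833333^20 = 0.026084
  k=1: C(20,1)·0.166667^1·0.833333^19 = 0.104336
  k=2: C(20,2)·0.166667^2·0.833333^18 = 0.198239
1 − 0.328659 = 0.671341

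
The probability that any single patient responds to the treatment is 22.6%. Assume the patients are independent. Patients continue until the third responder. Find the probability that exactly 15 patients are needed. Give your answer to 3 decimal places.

0.049

Y = trial on which the third success occurs; negative binomial, r=3, p=0.226.
P(Y=15) = C(14,2) · p^3 · (1−p)^12
= 91 · 0.011543 · 0.046227 = 0.04856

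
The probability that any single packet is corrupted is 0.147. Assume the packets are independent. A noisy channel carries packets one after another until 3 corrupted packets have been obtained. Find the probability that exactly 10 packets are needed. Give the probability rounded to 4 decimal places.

Y = trial on which the third success occurs; negative binomial, r=3, p=0.147.
P(Y=10) = C(9,2) · p^3 · (1−p)^7
= 36 · 0.0031765 · 0.32858 = 0.037575

0.0376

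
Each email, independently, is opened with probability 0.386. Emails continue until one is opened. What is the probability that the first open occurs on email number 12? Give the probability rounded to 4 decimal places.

0.0018

Geometric (trials to first success), p = 0.386.
P(Y = 12) = (1−p)^11 · p = 0.0046758 · 0.386 = 0.001805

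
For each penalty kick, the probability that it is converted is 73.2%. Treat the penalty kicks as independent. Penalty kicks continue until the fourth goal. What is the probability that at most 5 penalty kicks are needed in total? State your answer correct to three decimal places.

Finishing within 5 penalty kicks ⇔ at least 4 successes in the first 5. With X ~ Binomial(5, 0.732), P(Y ≤ 5) = 1 − P(X ≤ 3).
  k=0: C(5,0)·0.732^0·0.268^5 = 0.00138
  k=1: C(5,1)·0.732^1·0.268^4 = 0.01888
  k=2: C(5,2)·0.732^2·0.268^3 = 0.10314
  k=3: C(5,3)·0.732^3·0.268^2 = 0.28171
1 − 0.40511 = 0.59489

0.595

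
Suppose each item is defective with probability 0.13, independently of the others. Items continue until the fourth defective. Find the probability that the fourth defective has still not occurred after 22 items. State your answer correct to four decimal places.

Needing more than 22 items ⇔ fewer than 4 successes in the first 22. With X ~ Binomial(22, 0.13), P(Y > 22) = P(X ≤ 3).
  k=0: C(22,0)·0.13^0·0.87^22 = 0.046711
  k=1: C(22,1)·0.13^1·0.87^21 = 0.153557
  k=2: C(22,2)·0.13^2·0.87^20 = 0.240926
  k=3: C(22,3)·0.13^3·0.87^19 = 0.240003
P(X ≤ 3) = 0.681198

0.6812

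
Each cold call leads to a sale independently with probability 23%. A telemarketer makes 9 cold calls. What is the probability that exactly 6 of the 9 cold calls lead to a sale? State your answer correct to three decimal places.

0.006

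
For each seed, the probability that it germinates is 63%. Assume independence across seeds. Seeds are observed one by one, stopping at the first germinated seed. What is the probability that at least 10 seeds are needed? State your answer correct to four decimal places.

Y = number of seeds to the first success; geometric, p = 0.63.
P(Y > 9) = P(first 9 all fail) = (1−p)^9 = 0.000130

0.0001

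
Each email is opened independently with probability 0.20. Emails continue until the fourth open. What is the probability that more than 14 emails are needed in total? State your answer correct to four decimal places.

0.6982

Needing more than 14 emails ⇔ fewer than 4 successes in the first 14. With X ~ Binomial(14, 0.20), P(Y > 14) = P(X ≤ 3).
  k=0: C(14,0)·0.20^0·0.80^14 = 0.043980
  k=1: C(14,1)·0.20^1·0.80^13 = 0.153932
  k=2: C(14,2)·0.20^2·0.80^12 = 0.250139
  k=3: C(14,3)·0.20^3·0.80^11 = 0.250139
P(X ≤ 3) = 0.698190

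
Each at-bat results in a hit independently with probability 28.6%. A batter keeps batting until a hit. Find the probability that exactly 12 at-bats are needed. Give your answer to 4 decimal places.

Geometric (trials to first success), p = 0.286.
P(Y = 12) = (1−p)^11 · p = 0.024586 · 0.286 = 0.007031

0.0070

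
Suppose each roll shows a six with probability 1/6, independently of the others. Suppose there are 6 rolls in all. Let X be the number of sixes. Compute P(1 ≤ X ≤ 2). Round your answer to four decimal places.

0.6028

X ~ Binomial(6, 0.166667); P(1 ≤ X ≤ 2) = Σ C(6,k) p^k (1−p)^(6−k) over k:
  k=1: C(6,1)·0.166667^1·0.833333^5 = 0.401878
  k=2: C(6,2)·0.166667^2·0.833333^4 = 0.200939
Total = 0.602816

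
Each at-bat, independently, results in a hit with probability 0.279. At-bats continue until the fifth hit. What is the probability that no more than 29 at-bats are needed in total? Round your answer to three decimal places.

Finishing within 29 at-bats ⇔ at least 5 successes in the first 29. With X ~ Binomial(29, 0.279), P(Y ≤ 29) = 1 − P(X ≤ 4).
  k=0: C(29,0)·0.279^0·0.721^29 = 0.00008
  k=1: C(29,1)·0.279^1·0.721^28 = 0.00085
  k=2: C(29,2)·0.279^2·0.721^27 = 0.00461
  k=3: C(29,3)·0.279^3·0.721^26 = 0.01607
  k=4: C(29,4)·0.279^4·0.721^25 = 0.04041
1 − 0.06202 = 0.93798

0.938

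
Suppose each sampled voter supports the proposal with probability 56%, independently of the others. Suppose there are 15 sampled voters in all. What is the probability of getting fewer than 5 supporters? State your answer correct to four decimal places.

X ~ Binomial(15, 0.56); P(X ≤ 4) = Σ C(15,k) p^k (1−p)^(15−k) over k:
  k=0: C(15,0)·0.56^0·0.44^15 = 0.000004
  k=1: C(15,1)·0.56^1·0.44^14 = 0.000086
  k=2: C(15,2)·0.56^2·0.44^13 = 0.000763
  k=3: C(15,3)·0.56^3·0.44^12 = 0.004207
  k=4: C(15,4)·0.56^4·0.44^11 = 0.016064
Total = 0.021125

0.0211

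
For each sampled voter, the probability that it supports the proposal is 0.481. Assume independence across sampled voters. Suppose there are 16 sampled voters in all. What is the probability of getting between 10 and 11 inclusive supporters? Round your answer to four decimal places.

0.1562

X ~ Binomial(16, 0.481); P(10 ≤ X ≤ 11) = Σ C(16,k) p^k (1−p)^(16−k) over k:
  k=10: C(16,10)·0.481^10·0.519^6 = 0.103748
  k=11: C(16,11)·0.481^11·0.519^5 = 0.052446
Total = 0.156194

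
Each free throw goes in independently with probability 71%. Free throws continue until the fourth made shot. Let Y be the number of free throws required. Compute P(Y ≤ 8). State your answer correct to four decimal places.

Finishing within 8 free throws ⇔ at least 4 successes in the first 8. With X ~ Binomial(8, 0.71), P(Y ≤ 8) = 1 − P(X ≤ 3).
  k=0: C(8,0)·0.71^0·0.29^8 = 0.000050
  k=1: C(8,1)·0.71^1·0.29^7 = 0.000980
  k=2: C(8,2)·0.71^2·0.29^6 = 0.008396
  k=3: C(8,3)·0.71^3·0.29^5 = 0.041111
1 − 0.050536 = 0.949464

0.9495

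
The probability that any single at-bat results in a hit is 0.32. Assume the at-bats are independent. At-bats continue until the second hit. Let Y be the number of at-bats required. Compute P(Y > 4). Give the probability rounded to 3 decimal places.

0.616

Needing more than 4 at-bats ⇔ fewer than 2 successes in the first 4. With X ~ Binomial(4, 0.32), P(Y > 4) = P(X ≤ 1).
  k=0: C(4,0)·0.32^0·0.68^4 = 0.21381
  k=1: C(4,1)·0.32^1·0.68^3 = 0.40247
P(X ≤ 1) = 0.61629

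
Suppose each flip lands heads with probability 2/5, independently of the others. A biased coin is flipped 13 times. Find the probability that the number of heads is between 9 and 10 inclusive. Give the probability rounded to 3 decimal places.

X ~ Binomial(13, 0.40); P(9 ≤ X ≤ 10) = Σ C(13,k) p^k (1−p)^(13−k) over k:
  k=9: C(13,9)·0.40^9·0.60^4 = 0.02429
  k=10: C(13,10)·0.40^10·0.60^3 = 0.00648
Total = 0.03077

0.031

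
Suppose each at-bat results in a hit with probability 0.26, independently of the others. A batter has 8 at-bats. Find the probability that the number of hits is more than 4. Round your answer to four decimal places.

0.0322

X ~ Binomial(8, 0.26); P(X ≥ 5) = Σ C(8,k) p^k (1−p)^(8−k) over k:
  k=5: C(8,5)·0.26^5·0.74^3 = 0.026962
  k=6: C(8,6)·0.26^6·0.74^2 = 0.004737
  k=7: C(8,7)·0.26^7·0.74^1 = 0.000475
  k=8: C(8,8)·0.26^8·0.74^0 = 0.000021
Total = 0.032195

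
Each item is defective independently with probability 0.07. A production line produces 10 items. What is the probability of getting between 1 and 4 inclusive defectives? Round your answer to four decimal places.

0.5157

X ~ Binomial(10, 0.07); P(1 ≤ X ≤ 4) = Σ C(10,k) p^k (1−p)^(10−k) over k:
  k=1: C(10,1)·0.07^1·0.93^9 = 0.364288
  k=2: C(10,2)·0.07^2·0.93^8 = 0.123388
  k=3: C(10,3)·0.07^3·0.93^7 = 0.024766
  k=4: C(10,4)·0.07^4·0.93^6 = 0.003262
Total = 0.515704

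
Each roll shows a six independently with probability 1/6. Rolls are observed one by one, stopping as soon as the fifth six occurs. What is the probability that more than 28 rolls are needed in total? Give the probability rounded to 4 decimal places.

0.4895

Needing more than 28 rolls ⇔ fewer than 5 successes in the first 28. With X ~ Binomial(28, 0.166667), P(Y > 28) = P(X ≤ 4).
  k=0: C(28,0)·0.166667^0·0.833333^28 = 0.006066
  k=1: C(28,1)·0.166667^1·0.833333^27 = 0.033971
  k=2: C(28,2)·0.166667^2·0.833333^26 = 0.091723
  k=3: C(28,3)·0.166667^3·0.833333^25 = 0.158986
  k=4: C(28,4)·0.166667^4·0.833333^24 = 0.198733
P(X ≤ 4) = 0.489479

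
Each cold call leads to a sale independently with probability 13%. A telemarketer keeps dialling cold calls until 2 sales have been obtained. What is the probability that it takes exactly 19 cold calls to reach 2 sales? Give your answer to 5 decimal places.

Y = trial on which the second success occurs; negative binomial, r=2, p=0.13.
P(Y=19) = C(18,1) · p^2 · (1−p)^17
= 18 · 0.0169 · 0.093719 = 0.0285093

0.02851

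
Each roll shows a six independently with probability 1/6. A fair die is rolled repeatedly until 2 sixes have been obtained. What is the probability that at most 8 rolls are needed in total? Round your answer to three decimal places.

Finishing within 8 rolls ⇔ at least 2 successes in the first 8. With X ~ Binomial(8, 0.166667), P(Y ≤ 8) = 1 − P(X ≤ 1).
  k=0: C(8,0)·0.166667^0·0.833333^8 = 0.23257
  k=1: C(8,1)·0.166667^1·0.833333^7 = 0.37211
1 − 0.60468 = 0.39532

0.395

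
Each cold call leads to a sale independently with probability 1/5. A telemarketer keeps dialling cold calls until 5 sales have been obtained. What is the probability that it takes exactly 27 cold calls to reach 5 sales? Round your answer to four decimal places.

0.0353

Y = trial on which the fifth success occurs; negative binomial, r=5, p=0.20.
P(Y=27) = C(26,4) · p^5 · (1−p)^22
= 14950 · 0.00032 · 0.0073787 = 0.035300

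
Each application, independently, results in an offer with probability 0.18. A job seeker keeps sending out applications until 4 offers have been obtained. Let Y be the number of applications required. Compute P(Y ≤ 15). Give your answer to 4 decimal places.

0.2782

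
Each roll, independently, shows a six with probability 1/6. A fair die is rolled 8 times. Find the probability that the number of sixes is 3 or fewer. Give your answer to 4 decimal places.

0.9693

X ~ Binomial(8, 0.166667); P(X ≤ 3) = Σ C(8,k) p^k (1−p)^(8−k) over k:
  k=0: C(8,0)·0.166667^0·0.833333^8 = 0.232568
  k=1: C(8,1)·0.166667^1·0.833333^7 = 0.372109
  k=2: C(8,2)·0.166667^2·0.833333^6 = 0.260476
  k=3: C(8,3)·0.166667^3·0.833333^5 = 0.104190
Total = 0.969344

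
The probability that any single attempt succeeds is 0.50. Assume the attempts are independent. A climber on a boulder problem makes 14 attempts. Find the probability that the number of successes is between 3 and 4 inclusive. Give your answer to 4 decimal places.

0.0833

X ~ Binomial(14, 0.50); P(3 ≤ X ≤ 4) = Σ C(14,k) p^k (1−p)^(14−k) over k:
  k=3: C(14,3)·0.50^3·0.50^11 = 0.022217
  k=4: C(14,4)·0.50^4·0.50^10 = 0.061096
Total = 0.083313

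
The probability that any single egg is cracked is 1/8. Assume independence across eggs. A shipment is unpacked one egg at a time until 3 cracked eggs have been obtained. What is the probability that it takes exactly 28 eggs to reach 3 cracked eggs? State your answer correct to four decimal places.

0.0243

Y = trial on which the third success occurs; negative binomial, r=3, p=0.125.
P(Y=28) = C(27,2) · p^3 · (1−p)^25
= 351 · 0.0019531 · 0.035498 = 0.024335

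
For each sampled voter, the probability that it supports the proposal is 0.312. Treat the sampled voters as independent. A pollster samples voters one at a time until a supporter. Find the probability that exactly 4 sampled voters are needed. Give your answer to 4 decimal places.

Geometric (trials to first success), p = 0.312.
P(Y = 4) = (1−p)^3 · p = 0.32566 · 0.312 = 0.101606

0.1016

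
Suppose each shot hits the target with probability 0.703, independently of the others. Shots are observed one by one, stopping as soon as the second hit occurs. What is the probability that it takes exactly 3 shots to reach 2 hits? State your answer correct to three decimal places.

Y = trial on which the second success occurs; negative binomial, r=2, p=0.703.
P(Y=3) = C(2,1) · p^2 · (1−p)^1
= 2 · 0.49421 · 0.297 = 0.29356

0.294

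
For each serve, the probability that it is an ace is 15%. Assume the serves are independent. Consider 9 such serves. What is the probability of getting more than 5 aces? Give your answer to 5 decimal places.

X ~ Binomial(9, 0.15); P(X ≥ 6) = Σ C(9,k) p^k (1−p)^(9−k) over k:
  k=6: C(9,6)·0.15^6·0.85^3 = 0.0005876
  k=7: C(9,7)·0.15^7·0.85^2 = 0.0000444
  k=8: C(9,8)·0.15^8·0.85^1 = 0.0000020
  k=9: C(9,9)·0.15^9·0.85^0 = 0.0000000
Total = 0.0006340

0.00063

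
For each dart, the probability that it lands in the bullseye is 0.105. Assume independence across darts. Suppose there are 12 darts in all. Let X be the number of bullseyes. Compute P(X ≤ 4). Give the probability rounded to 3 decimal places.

X ~ Binomial(12, 0.105); P(X ≤ 4) = Σ C(12,k) p^k (1−p)^(12−k) over k:
  k=0: C(12,0)·0.105^0·0.895^12 = 0.26417
  k=1: C(12,1)·0.105^1·0.895^11 = 0.37190
  k=2: C(12,2)·0.105^2·0.895^10 = 0.23997
  k=3: C(12,3)·0.105^3·0.895^9 = 0.09384
  k=4: C(12,4)·0.105^4·0.895^8 = 0.02477
Total = 0.99464

0.995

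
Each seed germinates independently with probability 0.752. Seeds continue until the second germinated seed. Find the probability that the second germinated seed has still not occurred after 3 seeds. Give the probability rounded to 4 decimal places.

Needing more than 3 seeds ⇔ fewer than 2 successes in the first 3. With X ~ Binomial(3, 0.752), P(Y > 3) = P(X ≤ 1).
  k=0: C(3,0)·0.752^0·0.248^3 = 0.015253
  k=1: C(3,1)·0.752^1·0.248^2 = 0.138753
P(X ≤ 1) = 0.154006

0.1540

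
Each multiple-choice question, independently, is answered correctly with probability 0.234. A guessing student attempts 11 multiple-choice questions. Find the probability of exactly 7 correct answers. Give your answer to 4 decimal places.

X ~ Binomial(n=11, p=0.234).
P(X=7) = C(11,7) · p^7 · (1−p)^4
= 330 · 3.8416e-05 · 0.34428 = 0.004365

0.0044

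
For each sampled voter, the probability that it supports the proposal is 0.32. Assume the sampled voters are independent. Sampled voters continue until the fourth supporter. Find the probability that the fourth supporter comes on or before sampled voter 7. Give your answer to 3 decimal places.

Finishing within 7 sampled voters ⇔ at least 4 successes in the first 7. With X ~ Binomial(7, 0.32), P(Y ≤ 7) = 1 − P(X ≤ 3).
  k=0: C(7,0)·0.32^0·0.68^7 = 0.06723
  k=1: C(7,1)·0.32^1·0.68^6 = 0.22146
  k=2: C(7,2)·0.32^2·0.68^5 = 0.31265
  k=3: C(7,3)·0.32^3·0.68^4 = 0.24522
1 − 0.84657 = 0.15343

0.153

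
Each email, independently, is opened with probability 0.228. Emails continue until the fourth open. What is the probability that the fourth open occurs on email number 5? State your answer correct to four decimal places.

0.0083

Y = trial on which the fourth success occurs; negative binomial, r=4, p=0.228.
P(Y=5) = C(4,3) · p^4 · (1−p)^1
= 4 · 0.0027023 · 0.772 = 0.008345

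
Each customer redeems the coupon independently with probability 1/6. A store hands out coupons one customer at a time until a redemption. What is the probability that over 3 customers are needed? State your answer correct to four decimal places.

0.5787

Y = number of customers to the first success; geometric, p = 0.166667.
P(Y > 3) = P(first 3 all fail) = (1−p)^3 = 0.578704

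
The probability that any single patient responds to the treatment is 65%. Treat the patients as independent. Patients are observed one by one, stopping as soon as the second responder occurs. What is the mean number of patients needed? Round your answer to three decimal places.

3.077

Y = total patients until the second success; negative binomial with r=2, p=0.65.
E[Y] = r / p = 2 / 0.65 = 3.07692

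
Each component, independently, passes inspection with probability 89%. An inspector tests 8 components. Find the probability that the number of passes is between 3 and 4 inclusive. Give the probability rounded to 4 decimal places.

X ~ Binomial(8, 0.89); P(3 ≤ X ≤ 4) = Σ C(8,k) p^k (1−p)^(8−k) over k:
  k=3: C(8,3)·0.89^3·0.11^5 = 0.000636
  k=4: C(8,4)·0.89^4·0.11^4 = 0.006430
Total = 0.007066

0.0071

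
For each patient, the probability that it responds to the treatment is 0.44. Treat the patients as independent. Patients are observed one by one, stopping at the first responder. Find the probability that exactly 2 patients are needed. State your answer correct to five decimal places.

0.24640

Geometric (trials to first success), p = 0.44.
P(Y = 2) = (1−p)^1 · p = 0.56 · 0.44 = 0.2464000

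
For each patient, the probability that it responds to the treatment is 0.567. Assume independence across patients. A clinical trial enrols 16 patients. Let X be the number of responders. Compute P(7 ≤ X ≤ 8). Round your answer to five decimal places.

0.28520

X ~ Binomial(16, 0.567); P(7 ≤ X ≤ 8) = Σ C(16,k) p^k (1−p)^(16−k) over k:
  k=7: C(16,7)·0.567^7·0.433^9 = 0.1153184
  k=8: C(16,8)·0.567^8·0.433^8 = 0.1698815
Total = 0.2851999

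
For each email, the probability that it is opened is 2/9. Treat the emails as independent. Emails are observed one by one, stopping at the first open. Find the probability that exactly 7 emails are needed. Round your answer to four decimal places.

0.0492

Geometric (trials to first success), p = 0.222222.
P(Y = 7) = (1−p)^6 · p = 0.22138 · 0.222222 = 0.049195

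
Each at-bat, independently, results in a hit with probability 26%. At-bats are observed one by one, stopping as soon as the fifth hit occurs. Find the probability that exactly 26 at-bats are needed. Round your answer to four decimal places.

0.0270

Y = trial on which the fifth success occurs; negative binomial, r=5, p=0.26.
P(Y=26) = C(25,4) · p^5 · (1−p)^21
= 12650 · 0.0011881 · 0.0017942 = 0.026966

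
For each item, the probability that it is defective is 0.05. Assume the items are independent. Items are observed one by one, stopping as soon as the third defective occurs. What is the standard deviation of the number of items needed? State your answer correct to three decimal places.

Y = total items until the third success; negative binomial with r=3, p=0.05.
SD(Y) = √[r(1−p)/p²] = √(1140.00000) = 33.76389

33.764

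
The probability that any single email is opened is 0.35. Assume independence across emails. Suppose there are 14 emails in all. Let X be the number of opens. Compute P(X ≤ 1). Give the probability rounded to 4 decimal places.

X ~ Binomial(14, 0.35); P(X ≤ 1) = Σ C(14,k) p^k (1−p)^(14−k) over k:
  k=0: C(14,0)·0.35^0·0.65^14 = 0.002403
  k=1: C(14,1)·0.35^1·0.65^13 = 0.018116
Total = 0.020519

0.0205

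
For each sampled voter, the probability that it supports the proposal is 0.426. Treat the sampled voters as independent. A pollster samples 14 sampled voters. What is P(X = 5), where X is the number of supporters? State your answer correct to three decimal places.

X ~ Binomial(n=14, p=0.426).
P(X=5) = C(14,5) · p^5 · (1−p)^9
= 2002 · 0.01403 · 0.0067641 = 0.18998

0.190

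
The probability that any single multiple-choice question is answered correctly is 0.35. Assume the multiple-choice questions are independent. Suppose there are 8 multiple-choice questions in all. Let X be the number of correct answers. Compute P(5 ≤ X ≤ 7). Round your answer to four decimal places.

X ~ Binomial(8, 0.35); P(5 ≤ X ≤ 7) = Σ C(8,k) p^k (1−p)^(8−k) over k:
  k=5: C(8,5)·0.35^5·0.65^3 = 0.080773
  k=6: C(8,6)·0.35^6·0.65^2 = 0.021747
  k=7: C(8,7)·0.35^7·0.65^1 = 0.003346
Total = 0.105866

0.1059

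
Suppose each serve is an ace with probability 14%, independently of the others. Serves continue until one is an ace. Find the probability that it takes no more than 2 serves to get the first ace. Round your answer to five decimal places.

0.26040

Y = number of serves to the first success; geometric, p = 0.14.
P(Y ≤ 2) = 1 − (1−p)^2 = 1 − 0.7396000 = 0.2604000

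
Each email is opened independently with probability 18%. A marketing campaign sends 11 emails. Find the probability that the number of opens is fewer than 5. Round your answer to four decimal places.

0.9666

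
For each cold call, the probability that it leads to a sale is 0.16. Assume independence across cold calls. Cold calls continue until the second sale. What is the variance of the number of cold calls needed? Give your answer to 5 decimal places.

Y = total cold calls until the second success; negative binomial with r=2, p=0.16.
Var(Y) = r(1−p)/p² = 2·0.84 / 0.16² = 65.6250000

65.62500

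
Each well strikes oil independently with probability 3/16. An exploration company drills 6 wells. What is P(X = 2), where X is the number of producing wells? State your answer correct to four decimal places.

X ~ Binomial(n=6, p=0.1875).
P(X=2) = C(6,2) · p^2 · (1−p)^4
= 15 · 0.035156 · 0.43581 = 0.229820

0.2298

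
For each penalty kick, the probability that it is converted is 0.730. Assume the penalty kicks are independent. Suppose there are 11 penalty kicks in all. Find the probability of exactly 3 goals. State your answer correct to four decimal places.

X ~ Binomial(n=11, p=0.73).
P(X=3) = C(11,3) · p^3 · (1−p)^8
= 165 · 0.38902 · 2.8243e-05 = 0.001813

0.0018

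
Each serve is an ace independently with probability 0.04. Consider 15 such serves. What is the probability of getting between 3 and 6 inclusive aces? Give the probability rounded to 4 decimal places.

0.0203

X ~ Binomial(15, 0.04); P(3 ≤ X ≤ 6) = Σ C(15,k) p^k (1−p)^(15−k) over k:
  k=3: C(15,3)·0.04^3·0.96^12 = 0.017842
  k=4: C(15,4)·0.04^4·0.96^11 = 0.002230
  k=5: C(15,5)·0.04^5·0.96^10 = 0.000204
  k=6: C(15,6)·0.04^6·0.96^9 = 0.000014
Total = 0.020291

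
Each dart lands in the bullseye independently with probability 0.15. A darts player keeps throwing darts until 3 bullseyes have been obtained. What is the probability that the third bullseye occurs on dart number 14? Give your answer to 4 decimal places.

0.0441

Y = trial on which the third success occurs; negative binomial, r=3, p=0.15.
P(Y=14) = C(13,2) · p^3 · (1−p)^11
= 78 · 0.003375 · 0.16734 = 0.044053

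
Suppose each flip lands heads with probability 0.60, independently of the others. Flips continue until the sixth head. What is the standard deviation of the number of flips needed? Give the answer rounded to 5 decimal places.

2.58199

Y = total flips until the sixth success; negative binomial with r=6, p=0.60.
SD(Y) = √[r(1−p)/p²] = √(6.6666667) = 2.5819889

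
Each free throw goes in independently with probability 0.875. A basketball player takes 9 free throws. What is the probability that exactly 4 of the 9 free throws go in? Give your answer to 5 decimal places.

X ~ Binomial(n=9, p=0.875).
P(X=4) = C(9,4) · p^4 · (1−p)^5
= 126 · 0.58618 · 3.0518e-05 = 0.0022540

0.00225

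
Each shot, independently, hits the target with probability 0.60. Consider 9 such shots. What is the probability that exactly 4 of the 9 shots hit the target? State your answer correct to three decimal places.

X ~ Binomial(n=9, p=0.60).
P(X=4) = C(9,4) · p^4 · (1−p)^5
= 126 · 0.1296 · 0.01024 = 0.16722

0.167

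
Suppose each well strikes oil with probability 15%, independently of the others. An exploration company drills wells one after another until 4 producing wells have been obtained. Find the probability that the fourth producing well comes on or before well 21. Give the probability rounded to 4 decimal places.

0.3887

Finishing within 21 wells ⇔ at least 4 successes in the first 21. With X ~ Binomial(21, 0.15), P(Y ≤ 21) = 1 − P(X ≤ 3).
  k=0: C(21,0)·0.15^0·0.85^21 = 0.032946
  k=1: C(21,1)·0.15^1·0.85^20 = 0.122093
  k=2: C(21,2)·0.15^2·0.85^19 = 0.215457
  k=3: C(21,3)·0.15^3·0.85^18 = 0.240805
1 − 0.611301 = 0.388699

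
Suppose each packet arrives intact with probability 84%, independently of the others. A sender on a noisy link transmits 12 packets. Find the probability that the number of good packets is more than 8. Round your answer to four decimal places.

0.8886

X ~ Binomial(12, 0.84); P(X ≥ 9) = Σ C(12,k) p^k (1−p)^(12−k) over k:
  k=9: C(12,9)·0.84^9·0.16^3 = 0.187627
  k=10: C(12,10)·0.84^10·0.16^2 = 0.295513
  k=11: C(12,11)·0.84^11·0.16^1 = 0.282081
  k=12: C(12,12)·0.84^12·0.16^0 = 0.123410
Total = 0.888632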